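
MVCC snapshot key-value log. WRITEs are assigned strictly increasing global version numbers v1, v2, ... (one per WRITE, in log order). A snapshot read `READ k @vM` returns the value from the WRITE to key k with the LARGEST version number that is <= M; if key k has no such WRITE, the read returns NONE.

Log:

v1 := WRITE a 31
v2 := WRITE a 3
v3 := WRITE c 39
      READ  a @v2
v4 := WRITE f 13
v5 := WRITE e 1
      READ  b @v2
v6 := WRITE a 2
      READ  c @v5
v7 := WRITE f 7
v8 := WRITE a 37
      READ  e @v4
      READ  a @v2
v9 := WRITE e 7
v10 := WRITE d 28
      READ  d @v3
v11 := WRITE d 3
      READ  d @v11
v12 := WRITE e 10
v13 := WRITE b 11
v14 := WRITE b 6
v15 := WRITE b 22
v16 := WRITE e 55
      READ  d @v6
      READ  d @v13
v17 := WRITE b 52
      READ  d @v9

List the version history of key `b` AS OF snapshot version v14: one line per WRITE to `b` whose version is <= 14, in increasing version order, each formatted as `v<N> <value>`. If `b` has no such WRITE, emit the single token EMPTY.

Answer: v13 11
v14 6

Derivation:
Scan writes for key=b with version <= 14:
  v1 WRITE a 31 -> skip
  v2 WRITE a 3 -> skip
  v3 WRITE c 39 -> skip
  v4 WRITE f 13 -> skip
  v5 WRITE e 1 -> skip
  v6 WRITE a 2 -> skip
  v7 WRITE f 7 -> skip
  v8 WRITE a 37 -> skip
  v9 WRITE e 7 -> skip
  v10 WRITE d 28 -> skip
  v11 WRITE d 3 -> skip
  v12 WRITE e 10 -> skip
  v13 WRITE b 11 -> keep
  v14 WRITE b 6 -> keep
  v15 WRITE b 22 -> drop (> snap)
  v16 WRITE e 55 -> skip
  v17 WRITE b 52 -> drop (> snap)
Collected: [(13, 11), (14, 6)]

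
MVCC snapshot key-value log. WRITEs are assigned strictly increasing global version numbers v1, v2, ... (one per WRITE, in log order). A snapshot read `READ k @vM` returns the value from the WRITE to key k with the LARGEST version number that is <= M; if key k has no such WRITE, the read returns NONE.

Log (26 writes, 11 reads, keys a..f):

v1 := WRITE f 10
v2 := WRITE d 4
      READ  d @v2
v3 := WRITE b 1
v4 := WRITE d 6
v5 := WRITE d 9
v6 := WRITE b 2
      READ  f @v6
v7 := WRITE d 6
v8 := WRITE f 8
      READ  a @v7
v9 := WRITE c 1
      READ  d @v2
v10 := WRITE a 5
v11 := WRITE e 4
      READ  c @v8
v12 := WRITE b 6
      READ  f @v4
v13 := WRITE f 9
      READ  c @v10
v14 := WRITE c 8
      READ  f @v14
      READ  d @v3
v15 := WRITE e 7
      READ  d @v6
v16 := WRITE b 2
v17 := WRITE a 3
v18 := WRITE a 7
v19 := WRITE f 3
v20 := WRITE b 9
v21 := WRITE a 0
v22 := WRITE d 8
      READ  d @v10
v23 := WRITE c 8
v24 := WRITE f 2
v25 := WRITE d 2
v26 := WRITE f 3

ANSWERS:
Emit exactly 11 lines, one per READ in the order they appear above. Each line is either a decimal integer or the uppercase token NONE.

Answer: 4
10
NONE
4
NONE
10
1
9
4
9
6

Derivation:
v1: WRITE f=10  (f history now [(1, 10)])
v2: WRITE d=4  (d history now [(2, 4)])
READ d @v2: history=[(2, 4)] -> pick v2 -> 4
v3: WRITE b=1  (b history now [(3, 1)])
v4: WRITE d=6  (d history now [(2, 4), (4, 6)])
v5: WRITE d=9  (d history now [(2, 4), (4, 6), (5, 9)])
v6: WRITE b=2  (b history now [(3, 1), (6, 2)])
READ f @v6: history=[(1, 10)] -> pick v1 -> 10
v7: WRITE d=6  (d history now [(2, 4), (4, 6), (5, 9), (7, 6)])
v8: WRITE f=8  (f history now [(1, 10), (8, 8)])
READ a @v7: history=[] -> no version <= 7 -> NONE
v9: WRITE c=1  (c history now [(9, 1)])
READ d @v2: history=[(2, 4), (4, 6), (5, 9), (7, 6)] -> pick v2 -> 4
v10: WRITE a=5  (a history now [(10, 5)])
v11: WRITE e=4  (e history now [(11, 4)])
READ c @v8: history=[(9, 1)] -> no version <= 8 -> NONE
v12: WRITE b=6  (b history now [(3, 1), (6, 2), (12, 6)])
READ f @v4: history=[(1, 10), (8, 8)] -> pick v1 -> 10
v13: WRITE f=9  (f history now [(1, 10), (8, 8), (13, 9)])
READ c @v10: history=[(9, 1)] -> pick v9 -> 1
v14: WRITE c=8  (c history now [(9, 1), (14, 8)])
READ f @v14: history=[(1, 10), (8, 8), (13, 9)] -> pick v13 -> 9
READ d @v3: history=[(2, 4), (4, 6), (5, 9), (7, 6)] -> pick v2 -> 4
v15: WRITE e=7  (e history now [(11, 4), (15, 7)])
READ d @v6: history=[(2, 4), (4, 6), (5, 9), (7, 6)] -> pick v5 -> 9
v16: WRITE b=2  (b history now [(3, 1), (6, 2), (12, 6), (16, 2)])
v17: WRITE a=3  (a history now [(10, 5), (17, 3)])
v18: WRITE a=7  (a history now [(10, 5), (17, 3), (18, 7)])
v19: WRITE f=3  (f history now [(1, 10), (8, 8), (13, 9), (19, 3)])
v20: WRITE b=9  (b history now [(3, 1), (6, 2), (12, 6), (16, 2), (20, 9)])
v21: WRITE a=0  (a history now [(10, 5), (17, 3), (18, 7), (21, 0)])
v22: WRITE d=8  (d history now [(2, 4), (4, 6), (5, 9), (7, 6), (22, 8)])
READ d @v10: history=[(2, 4), (4, 6), (5, 9), (7, 6), (22, 8)] -> pick v7 -> 6
v23: WRITE c=8  (c history now [(9, 1), (14, 8), (23, 8)])
v24: WRITE f=2  (f history now [(1, 10), (8, 8), (13, 9), (19, 3), (24, 2)])
v25: WRITE d=2  (d history now [(2, 4), (4, 6), (5, 9), (7, 6), (22, 8), (25, 2)])
v26: WRITE f=3  (f history now [(1, 10), (8, 8), (13, 9), (19, 3), (24, 2), (26, 3)])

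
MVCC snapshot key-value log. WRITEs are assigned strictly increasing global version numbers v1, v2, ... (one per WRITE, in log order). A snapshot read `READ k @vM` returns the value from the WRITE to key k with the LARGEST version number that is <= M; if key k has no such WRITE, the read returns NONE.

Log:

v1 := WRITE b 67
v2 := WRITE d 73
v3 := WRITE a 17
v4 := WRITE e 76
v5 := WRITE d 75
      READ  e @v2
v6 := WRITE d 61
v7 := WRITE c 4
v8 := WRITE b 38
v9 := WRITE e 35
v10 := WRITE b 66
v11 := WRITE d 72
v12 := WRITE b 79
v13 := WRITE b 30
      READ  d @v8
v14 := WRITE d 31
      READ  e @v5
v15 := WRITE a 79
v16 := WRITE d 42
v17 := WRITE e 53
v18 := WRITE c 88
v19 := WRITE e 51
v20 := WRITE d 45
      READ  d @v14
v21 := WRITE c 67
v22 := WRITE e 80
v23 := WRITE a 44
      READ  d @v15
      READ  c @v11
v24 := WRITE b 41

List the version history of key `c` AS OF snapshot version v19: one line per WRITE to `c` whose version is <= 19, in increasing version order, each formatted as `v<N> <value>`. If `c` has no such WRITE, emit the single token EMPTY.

Answer: v7 4
v18 88

Derivation:
Scan writes for key=c with version <= 19:
  v1 WRITE b 67 -> skip
  v2 WRITE d 73 -> skip
  v3 WRITE a 17 -> skip
  v4 WRITE e 76 -> skip
  v5 WRITE d 75 -> skip
  v6 WRITE d 61 -> skip
  v7 WRITE c 4 -> keep
  v8 WRITE b 38 -> skip
  v9 WRITE e 35 -> skip
  v10 WRITE b 66 -> skip
  v11 WRITE d 72 -> skip
  v12 WRITE b 79 -> skip
  v13 WRITE b 30 -> skip
  v14 WRITE d 31 -> skip
  v15 WRITE a 79 -> skip
  v16 WRITE d 42 -> skip
  v17 WRITE e 53 -> skip
  v18 WRITE c 88 -> keep
  v19 WRITE e 51 -> skip
  v20 WRITE d 45 -> skip
  v21 WRITE c 67 -> drop (> snap)
  v22 WRITE e 80 -> skip
  v23 WRITE a 44 -> skip
  v24 WRITE b 41 -> skip
Collected: [(7, 4), (18, 88)]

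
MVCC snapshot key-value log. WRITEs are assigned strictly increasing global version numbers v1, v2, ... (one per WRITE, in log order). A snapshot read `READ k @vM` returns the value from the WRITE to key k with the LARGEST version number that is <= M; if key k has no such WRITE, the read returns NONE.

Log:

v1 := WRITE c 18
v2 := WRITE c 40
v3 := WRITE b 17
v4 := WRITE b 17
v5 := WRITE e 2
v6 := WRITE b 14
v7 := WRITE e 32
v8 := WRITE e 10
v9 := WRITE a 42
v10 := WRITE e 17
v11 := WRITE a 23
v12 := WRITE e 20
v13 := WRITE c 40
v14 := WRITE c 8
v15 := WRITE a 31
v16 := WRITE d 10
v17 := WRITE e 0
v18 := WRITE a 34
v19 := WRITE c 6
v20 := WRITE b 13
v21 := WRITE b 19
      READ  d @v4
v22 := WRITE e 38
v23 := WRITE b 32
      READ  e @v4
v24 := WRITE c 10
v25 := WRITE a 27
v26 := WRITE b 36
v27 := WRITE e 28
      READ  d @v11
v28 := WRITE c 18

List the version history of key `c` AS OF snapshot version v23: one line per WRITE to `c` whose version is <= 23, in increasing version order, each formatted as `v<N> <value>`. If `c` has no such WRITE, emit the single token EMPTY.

Scan writes for key=c with version <= 23:
  v1 WRITE c 18 -> keep
  v2 WRITE c 40 -> keep
  v3 WRITE b 17 -> skip
  v4 WRITE b 17 -> skip
  v5 WRITE e 2 -> skip
  v6 WRITE b 14 -> skip
  v7 WRITE e 32 -> skip
  v8 WRITE e 10 -> skip
  v9 WRITE a 42 -> skip
  v10 WRITE e 17 -> skip
  v11 WRITE a 23 -> skip
  v12 WRITE e 20 -> skip
  v13 WRITE c 40 -> keep
  v14 WRITE c 8 -> keep
  v15 WRITE a 31 -> skip
  v16 WRITE d 10 -> skip
  v17 WRITE e 0 -> skip
  v18 WRITE a 34 -> skip
  v19 WRITE c 6 -> keep
  v20 WRITE b 13 -> skip
  v21 WRITE b 19 -> skip
  v22 WRITE e 38 -> skip
  v23 WRITE b 32 -> skip
  v24 WRITE c 10 -> drop (> snap)
  v25 WRITE a 27 -> skip
  v26 WRITE b 36 -> skip
  v27 WRITE e 28 -> skip
  v28 WRITE c 18 -> drop (> snap)
Collected: [(1, 18), (2, 40), (13, 40), (14, 8), (19, 6)]

Answer: v1 18
v2 40
v13 40
v14 8
v19 6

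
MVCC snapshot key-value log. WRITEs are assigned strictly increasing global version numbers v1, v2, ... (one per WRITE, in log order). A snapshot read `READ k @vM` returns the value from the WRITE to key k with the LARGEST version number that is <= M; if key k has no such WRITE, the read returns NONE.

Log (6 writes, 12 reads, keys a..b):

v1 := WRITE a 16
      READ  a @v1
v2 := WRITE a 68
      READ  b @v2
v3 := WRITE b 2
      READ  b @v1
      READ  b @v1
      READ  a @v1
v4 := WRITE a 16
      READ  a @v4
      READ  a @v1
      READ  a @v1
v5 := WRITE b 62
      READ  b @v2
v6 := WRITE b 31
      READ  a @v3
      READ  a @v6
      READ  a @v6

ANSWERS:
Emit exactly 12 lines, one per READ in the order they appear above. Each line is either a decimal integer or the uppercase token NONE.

Answer: 16
NONE
NONE
NONE
16
16
16
16
NONE
68
16
16

Derivation:
v1: WRITE a=16  (a history now [(1, 16)])
READ a @v1: history=[(1, 16)] -> pick v1 -> 16
v2: WRITE a=68  (a history now [(1, 16), (2, 68)])
READ b @v2: history=[] -> no version <= 2 -> NONE
v3: WRITE b=2  (b history now [(3, 2)])
READ b @v1: history=[(3, 2)] -> no version <= 1 -> NONE
READ b @v1: history=[(3, 2)] -> no version <= 1 -> NONE
READ a @v1: history=[(1, 16), (2, 68)] -> pick v1 -> 16
v4: WRITE a=16  (a history now [(1, 16), (2, 68), (4, 16)])
READ a @v4: history=[(1, 16), (2, 68), (4, 16)] -> pick v4 -> 16
READ a @v1: history=[(1, 16), (2, 68), (4, 16)] -> pick v1 -> 16
READ a @v1: history=[(1, 16), (2, 68), (4, 16)] -> pick v1 -> 16
v5: WRITE b=62  (b history now [(3, 2), (5, 62)])
READ b @v2: history=[(3, 2), (5, 62)] -> no version <= 2 -> NONE
v6: WRITE b=31  (b history now [(3, 2), (5, 62), (6, 31)])
READ a @v3: history=[(1, 16), (2, 68), (4, 16)] -> pick v2 -> 68
READ a @v6: history=[(1, 16), (2, 68), (4, 16)] -> pick v4 -> 16
READ a @v6: history=[(1, 16), (2, 68), (4, 16)] -> pick v4 -> 16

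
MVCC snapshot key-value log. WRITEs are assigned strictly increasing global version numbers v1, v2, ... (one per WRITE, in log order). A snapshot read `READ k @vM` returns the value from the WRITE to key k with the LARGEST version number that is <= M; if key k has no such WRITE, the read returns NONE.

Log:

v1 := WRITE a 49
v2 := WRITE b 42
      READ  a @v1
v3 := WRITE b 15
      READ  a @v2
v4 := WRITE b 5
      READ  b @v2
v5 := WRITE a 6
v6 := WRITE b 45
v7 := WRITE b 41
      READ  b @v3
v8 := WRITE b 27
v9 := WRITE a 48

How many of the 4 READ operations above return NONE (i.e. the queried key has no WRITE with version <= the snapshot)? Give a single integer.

Answer: 0

Derivation:
v1: WRITE a=49  (a history now [(1, 49)])
v2: WRITE b=42  (b history now [(2, 42)])
READ a @v1: history=[(1, 49)] -> pick v1 -> 49
v3: WRITE b=15  (b history now [(2, 42), (3, 15)])
READ a @v2: history=[(1, 49)] -> pick v1 -> 49
v4: WRITE b=5  (b history now [(2, 42), (3, 15), (4, 5)])
READ b @v2: history=[(2, 42), (3, 15), (4, 5)] -> pick v2 -> 42
v5: WRITE a=6  (a history now [(1, 49), (5, 6)])
v6: WRITE b=45  (b history now [(2, 42), (3, 15), (4, 5), (6, 45)])
v7: WRITE b=41  (b history now [(2, 42), (3, 15), (4, 5), (6, 45), (7, 41)])
READ b @v3: history=[(2, 42), (3, 15), (4, 5), (6, 45), (7, 41)] -> pick v3 -> 15
v8: WRITE b=27  (b history now [(2, 42), (3, 15), (4, 5), (6, 45), (7, 41), (8, 27)])
v9: WRITE a=48  (a history now [(1, 49), (5, 6), (9, 48)])
Read results in order: ['49', '49', '42', '15']
NONE count = 0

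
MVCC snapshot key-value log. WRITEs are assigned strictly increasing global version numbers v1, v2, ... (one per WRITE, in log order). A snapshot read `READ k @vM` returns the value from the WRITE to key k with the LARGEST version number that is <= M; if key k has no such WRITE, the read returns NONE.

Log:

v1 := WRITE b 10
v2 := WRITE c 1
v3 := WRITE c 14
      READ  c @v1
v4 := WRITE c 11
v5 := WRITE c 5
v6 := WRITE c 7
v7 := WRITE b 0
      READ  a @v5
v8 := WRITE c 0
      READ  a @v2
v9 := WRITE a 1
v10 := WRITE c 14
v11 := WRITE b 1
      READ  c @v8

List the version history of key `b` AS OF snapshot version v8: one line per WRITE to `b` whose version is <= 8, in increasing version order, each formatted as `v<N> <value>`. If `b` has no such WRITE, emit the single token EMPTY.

Scan writes for key=b with version <= 8:
  v1 WRITE b 10 -> keep
  v2 WRITE c 1 -> skip
  v3 WRITE c 14 -> skip
  v4 WRITE c 11 -> skip
  v5 WRITE c 5 -> skip
  v6 WRITE c 7 -> skip
  v7 WRITE b 0 -> keep
  v8 WRITE c 0 -> skip
  v9 WRITE a 1 -> skip
  v10 WRITE c 14 -> skip
  v11 WRITE b 1 -> drop (> snap)
Collected: [(1, 10), (7, 0)]

Answer: v1 10
v7 0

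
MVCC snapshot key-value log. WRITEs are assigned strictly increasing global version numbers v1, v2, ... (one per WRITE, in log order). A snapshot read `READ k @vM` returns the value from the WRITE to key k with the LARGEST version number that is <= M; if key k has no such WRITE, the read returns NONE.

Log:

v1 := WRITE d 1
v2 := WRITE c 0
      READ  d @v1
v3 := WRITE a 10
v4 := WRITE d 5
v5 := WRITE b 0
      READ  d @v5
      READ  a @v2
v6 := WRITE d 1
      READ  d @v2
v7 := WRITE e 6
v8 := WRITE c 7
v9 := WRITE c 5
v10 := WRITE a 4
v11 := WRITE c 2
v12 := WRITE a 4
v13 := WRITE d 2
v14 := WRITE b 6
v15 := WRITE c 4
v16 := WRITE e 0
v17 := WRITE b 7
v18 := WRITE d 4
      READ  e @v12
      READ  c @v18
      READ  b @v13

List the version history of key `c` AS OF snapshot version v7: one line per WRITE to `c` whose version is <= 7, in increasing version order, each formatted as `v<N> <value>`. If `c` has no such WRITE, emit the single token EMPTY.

Answer: v2 0

Derivation:
Scan writes for key=c with version <= 7:
  v1 WRITE d 1 -> skip
  v2 WRITE c 0 -> keep
  v3 WRITE a 10 -> skip
  v4 WRITE d 5 -> skip
  v5 WRITE b 0 -> skip
  v6 WRITE d 1 -> skip
  v7 WRITE e 6 -> skip
  v8 WRITE c 7 -> drop (> snap)
  v9 WRITE c 5 -> drop (> snap)
  v10 WRITE a 4 -> skip
  v11 WRITE c 2 -> drop (> snap)
  v12 WRITE a 4 -> skip
  v13 WRITE d 2 -> skip
  v14 WRITE b 6 -> skip
  v15 WRITE c 4 -> drop (> snap)
  v16 WRITE e 0 -> skip
  v17 WRITE b 7 -> skip
  v18 WRITE d 4 -> skip
Collected: [(2, 0)]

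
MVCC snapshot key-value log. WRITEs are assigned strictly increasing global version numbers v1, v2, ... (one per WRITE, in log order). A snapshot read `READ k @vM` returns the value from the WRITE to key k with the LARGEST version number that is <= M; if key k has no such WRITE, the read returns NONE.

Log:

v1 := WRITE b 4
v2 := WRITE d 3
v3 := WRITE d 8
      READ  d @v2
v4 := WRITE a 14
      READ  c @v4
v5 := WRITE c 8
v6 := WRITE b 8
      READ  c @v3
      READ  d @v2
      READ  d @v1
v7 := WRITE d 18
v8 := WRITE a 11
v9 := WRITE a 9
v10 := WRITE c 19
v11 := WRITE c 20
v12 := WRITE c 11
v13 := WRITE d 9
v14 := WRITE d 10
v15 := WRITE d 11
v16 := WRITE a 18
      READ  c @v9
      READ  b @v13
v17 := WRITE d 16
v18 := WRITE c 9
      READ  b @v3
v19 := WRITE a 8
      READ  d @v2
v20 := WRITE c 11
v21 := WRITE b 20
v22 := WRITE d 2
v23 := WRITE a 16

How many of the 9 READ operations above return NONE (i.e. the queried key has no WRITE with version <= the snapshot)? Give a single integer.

Answer: 3

Derivation:
v1: WRITE b=4  (b history now [(1, 4)])
v2: WRITE d=3  (d history now [(2, 3)])
v3: WRITE d=8  (d history now [(2, 3), (3, 8)])
READ d @v2: history=[(2, 3), (3, 8)] -> pick v2 -> 3
v4: WRITE a=14  (a history now [(4, 14)])
READ c @v4: history=[] -> no version <= 4 -> NONE
v5: WRITE c=8  (c history now [(5, 8)])
v6: WRITE b=8  (b history now [(1, 4), (6, 8)])
READ c @v3: history=[(5, 8)] -> no version <= 3 -> NONE
READ d @v2: history=[(2, 3), (3, 8)] -> pick v2 -> 3
READ d @v1: history=[(2, 3), (3, 8)] -> no version <= 1 -> NONE
v7: WRITE d=18  (d history now [(2, 3), (3, 8), (7, 18)])
v8: WRITE a=11  (a history now [(4, 14), (8, 11)])
v9: WRITE a=9  (a history now [(4, 14), (8, 11), (9, 9)])
v10: WRITE c=19  (c history now [(5, 8), (10, 19)])
v11: WRITE c=20  (c history now [(5, 8), (10, 19), (11, 20)])
v12: WRITE c=11  (c history now [(5, 8), (10, 19), (11, 20), (12, 11)])
v13: WRITE d=9  (d history now [(2, 3), (3, 8), (7, 18), (13, 9)])
v14: WRITE d=10  (d history now [(2, 3), (3, 8), (7, 18), (13, 9), (14, 10)])
v15: WRITE d=11  (d history now [(2, 3), (3, 8), (7, 18), (13, 9), (14, 10), (15, 11)])
v16: WRITE a=18  (a history now [(4, 14), (8, 11), (9, 9), (16, 18)])
READ c @v9: history=[(5, 8), (10, 19), (11, 20), (12, 11)] -> pick v5 -> 8
READ b @v13: history=[(1, 4), (6, 8)] -> pick v6 -> 8
v17: WRITE d=16  (d history now [(2, 3), (3, 8), (7, 18), (13, 9), (14, 10), (15, 11), (17, 16)])
v18: WRITE c=9  (c history now [(5, 8), (10, 19), (11, 20), (12, 11), (18, 9)])
READ b @v3: history=[(1, 4), (6, 8)] -> pick v1 -> 4
v19: WRITE a=8  (a history now [(4, 14), (8, 11), (9, 9), (16, 18), (19, 8)])
READ d @v2: history=[(2, 3), (3, 8), (7, 18), (13, 9), (14, 10), (15, 11), (17, 16)] -> pick v2 -> 3
v20: WRITE c=11  (c history now [(5, 8), (10, 19), (11, 20), (12, 11), (18, 9), (20, 11)])
v21: WRITE b=20  (b history now [(1, 4), (6, 8), (21, 20)])
v22: WRITE d=2  (d history now [(2, 3), (3, 8), (7, 18), (13, 9), (14, 10), (15, 11), (17, 16), (22, 2)])
v23: WRITE a=16  (a history now [(4, 14), (8, 11), (9, 9), (16, 18), (19, 8), (23, 16)])
Read results in order: ['3', 'NONE', 'NONE', '3', 'NONE', '8', '8', '4', '3']
NONE count = 3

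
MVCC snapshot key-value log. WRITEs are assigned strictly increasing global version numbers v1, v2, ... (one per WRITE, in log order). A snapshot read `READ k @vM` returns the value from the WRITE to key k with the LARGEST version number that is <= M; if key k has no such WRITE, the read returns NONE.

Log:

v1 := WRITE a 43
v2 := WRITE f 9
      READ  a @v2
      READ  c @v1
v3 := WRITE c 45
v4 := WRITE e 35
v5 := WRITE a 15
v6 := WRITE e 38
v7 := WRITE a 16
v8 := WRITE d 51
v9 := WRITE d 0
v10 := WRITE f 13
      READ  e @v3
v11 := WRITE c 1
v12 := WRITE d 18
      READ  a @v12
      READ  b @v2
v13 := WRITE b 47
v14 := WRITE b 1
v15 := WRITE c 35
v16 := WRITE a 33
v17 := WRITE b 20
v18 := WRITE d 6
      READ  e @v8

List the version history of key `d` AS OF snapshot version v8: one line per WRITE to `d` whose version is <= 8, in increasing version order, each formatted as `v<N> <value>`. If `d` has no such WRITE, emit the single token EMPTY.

Scan writes for key=d with version <= 8:
  v1 WRITE a 43 -> skip
  v2 WRITE f 9 -> skip
  v3 WRITE c 45 -> skip
  v4 WRITE e 35 -> skip
  v5 WRITE a 15 -> skip
  v6 WRITE e 38 -> skip
  v7 WRITE a 16 -> skip
  v8 WRITE d 51 -> keep
  v9 WRITE d 0 -> drop (> snap)
  v10 WRITE f 13 -> skip
  v11 WRITE c 1 -> skip
  v12 WRITE d 18 -> drop (> snap)
  v13 WRITE b 47 -> skip
  v14 WRITE b 1 -> skip
  v15 WRITE c 35 -> skip
  v16 WRITE a 33 -> skip
  v17 WRITE b 20 -> skip
  v18 WRITE d 6 -> drop (> snap)
Collected: [(8, 51)]

Answer: v8 51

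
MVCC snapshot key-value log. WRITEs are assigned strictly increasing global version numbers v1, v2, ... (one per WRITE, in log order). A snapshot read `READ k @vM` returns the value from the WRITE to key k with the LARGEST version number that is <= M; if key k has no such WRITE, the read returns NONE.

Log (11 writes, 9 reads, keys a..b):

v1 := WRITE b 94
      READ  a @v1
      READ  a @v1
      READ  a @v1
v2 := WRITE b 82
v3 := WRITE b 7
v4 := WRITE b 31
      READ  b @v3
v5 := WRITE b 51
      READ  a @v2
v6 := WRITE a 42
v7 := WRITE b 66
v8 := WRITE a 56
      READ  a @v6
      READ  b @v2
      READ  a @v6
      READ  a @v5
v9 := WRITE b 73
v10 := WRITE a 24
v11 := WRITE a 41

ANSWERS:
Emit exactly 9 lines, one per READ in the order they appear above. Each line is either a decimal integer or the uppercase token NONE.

v1: WRITE b=94  (b history now [(1, 94)])
READ a @v1: history=[] -> no version <= 1 -> NONE
READ a @v1: history=[] -> no version <= 1 -> NONE
READ a @v1: history=[] -> no version <= 1 -> NONE
v2: WRITE b=82  (b history now [(1, 94), (2, 82)])
v3: WRITE b=7  (b history now [(1, 94), (2, 82), (3, 7)])
v4: WRITE b=31  (b history now [(1, 94), (2, 82), (3, 7), (4, 31)])
READ b @v3: history=[(1, 94), (2, 82), (3, 7), (4, 31)] -> pick v3 -> 7
v5: WRITE b=51  (b history now [(1, 94), (2, 82), (3, 7), (4, 31), (5, 51)])
READ a @v2: history=[] -> no version <= 2 -> NONE
v6: WRITE a=42  (a history now [(6, 42)])
v7: WRITE b=66  (b history now [(1, 94), (2, 82), (3, 7), (4, 31), (5, 51), (7, 66)])
v8: WRITE a=56  (a history now [(6, 42), (8, 56)])
READ a @v6: history=[(6, 42), (8, 56)] -> pick v6 -> 42
READ b @v2: history=[(1, 94), (2, 82), (3, 7), (4, 31), (5, 51), (7, 66)] -> pick v2 -> 82
READ a @v6: history=[(6, 42), (8, 56)] -> pick v6 -> 42
READ a @v5: history=[(6, 42), (8, 56)] -> no version <= 5 -> NONE
v9: WRITE b=73  (b history now [(1, 94), (2, 82), (3, 7), (4, 31), (5, 51), (7, 66), (9, 73)])
v10: WRITE a=24  (a history now [(6, 42), (8, 56), (10, 24)])
v11: WRITE a=41  (a history now [(6, 42), (8, 56), (10, 24), (11, 41)])

Answer: NONE
NONE
NONE
7
NONE
42
82
42
NONE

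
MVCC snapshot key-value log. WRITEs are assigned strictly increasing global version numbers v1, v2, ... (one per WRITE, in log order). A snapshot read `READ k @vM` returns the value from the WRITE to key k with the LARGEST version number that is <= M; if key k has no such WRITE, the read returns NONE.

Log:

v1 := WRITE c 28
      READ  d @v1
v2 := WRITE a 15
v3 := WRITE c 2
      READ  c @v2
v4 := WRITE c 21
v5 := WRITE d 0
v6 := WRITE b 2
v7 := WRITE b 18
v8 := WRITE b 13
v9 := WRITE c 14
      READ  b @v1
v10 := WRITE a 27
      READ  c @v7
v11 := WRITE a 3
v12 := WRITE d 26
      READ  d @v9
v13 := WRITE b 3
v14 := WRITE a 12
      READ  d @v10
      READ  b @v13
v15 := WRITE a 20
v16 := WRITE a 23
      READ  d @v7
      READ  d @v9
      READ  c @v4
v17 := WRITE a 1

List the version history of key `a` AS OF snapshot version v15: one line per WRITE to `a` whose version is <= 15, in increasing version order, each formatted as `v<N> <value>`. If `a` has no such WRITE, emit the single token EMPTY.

Answer: v2 15
v10 27
v11 3
v14 12
v15 20

Derivation:
Scan writes for key=a with version <= 15:
  v1 WRITE c 28 -> skip
  v2 WRITE a 15 -> keep
  v3 WRITE c 2 -> skip
  v4 WRITE c 21 -> skip
  v5 WRITE d 0 -> skip
  v6 WRITE b 2 -> skip
  v7 WRITE b 18 -> skip
  v8 WRITE b 13 -> skip
  v9 WRITE c 14 -> skip
  v10 WRITE a 27 -> keep
  v11 WRITE a 3 -> keep
  v12 WRITE d 26 -> skip
  v13 WRITE b 3 -> skip
  v14 WRITE a 12 -> keep
  v15 WRITE a 20 -> keep
  v16 WRITE a 23 -> drop (> snap)
  v17 WRITE a 1 -> drop (> snap)
Collected: [(2, 15), (10, 27), (11, 3), (14, 12), (15, 20)]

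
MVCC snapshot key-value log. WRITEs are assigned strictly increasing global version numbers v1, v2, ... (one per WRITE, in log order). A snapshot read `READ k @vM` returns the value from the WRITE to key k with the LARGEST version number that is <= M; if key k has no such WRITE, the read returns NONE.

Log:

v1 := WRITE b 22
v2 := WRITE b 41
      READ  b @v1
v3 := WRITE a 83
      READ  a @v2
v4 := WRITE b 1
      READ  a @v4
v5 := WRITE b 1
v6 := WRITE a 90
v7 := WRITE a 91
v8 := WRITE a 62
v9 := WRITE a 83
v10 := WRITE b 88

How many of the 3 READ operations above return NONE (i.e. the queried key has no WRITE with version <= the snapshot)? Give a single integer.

Answer: 1

Derivation:
v1: WRITE b=22  (b history now [(1, 22)])
v2: WRITE b=41  (b history now [(1, 22), (2, 41)])
READ b @v1: history=[(1, 22), (2, 41)] -> pick v1 -> 22
v3: WRITE a=83  (a history now [(3, 83)])
READ a @v2: history=[(3, 83)] -> no version <= 2 -> NONE
v4: WRITE b=1  (b history now [(1, 22), (2, 41), (4, 1)])
READ a @v4: history=[(3, 83)] -> pick v3 -> 83
v5: WRITE b=1  (b history now [(1, 22), (2, 41), (4, 1), (5, 1)])
v6: WRITE a=90  (a history now [(3, 83), (6, 90)])
v7: WRITE a=91  (a history now [(3, 83), (6, 90), (7, 91)])
v8: WRITE a=62  (a history now [(3, 83), (6, 90), (7, 91), (8, 62)])
v9: WRITE a=83  (a history now [(3, 83), (6, 90), (7, 91), (8, 62), (9, 83)])
v10: WRITE b=88  (b history now [(1, 22), (2, 41), (4, 1), (5, 1), (10, 88)])
Read results in order: ['22', 'NONE', '83']
NONE count = 1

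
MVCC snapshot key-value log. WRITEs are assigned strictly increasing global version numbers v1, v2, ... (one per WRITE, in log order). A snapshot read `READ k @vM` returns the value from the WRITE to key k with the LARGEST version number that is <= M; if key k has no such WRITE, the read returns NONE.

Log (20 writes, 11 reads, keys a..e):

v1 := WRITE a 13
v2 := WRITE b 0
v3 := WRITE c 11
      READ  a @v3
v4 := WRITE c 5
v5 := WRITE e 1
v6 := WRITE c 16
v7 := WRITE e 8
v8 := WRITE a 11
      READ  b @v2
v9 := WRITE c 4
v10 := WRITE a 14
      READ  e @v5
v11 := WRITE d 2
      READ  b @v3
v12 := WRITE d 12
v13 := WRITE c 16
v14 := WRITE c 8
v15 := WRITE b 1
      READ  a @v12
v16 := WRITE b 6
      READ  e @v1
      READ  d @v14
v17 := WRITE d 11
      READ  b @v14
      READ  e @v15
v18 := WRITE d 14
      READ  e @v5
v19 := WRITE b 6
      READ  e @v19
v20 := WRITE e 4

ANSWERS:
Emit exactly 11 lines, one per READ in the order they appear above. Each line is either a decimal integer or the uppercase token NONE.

v1: WRITE a=13  (a history now [(1, 13)])
v2: WRITE b=0  (b history now [(2, 0)])
v3: WRITE c=11  (c history now [(3, 11)])
READ a @v3: history=[(1, 13)] -> pick v1 -> 13
v4: WRITE c=5  (c history now [(3, 11), (4, 5)])
v5: WRITE e=1  (e history now [(5, 1)])
v6: WRITE c=16  (c history now [(3, 11), (4, 5), (6, 16)])
v7: WRITE e=8  (e history now [(5, 1), (7, 8)])
v8: WRITE a=11  (a history now [(1, 13), (8, 11)])
READ b @v2: history=[(2, 0)] -> pick v2 -> 0
v9: WRITE c=4  (c history now [(3, 11), (4, 5), (6, 16), (9, 4)])
v10: WRITE a=14  (a history now [(1, 13), (8, 11), (10, 14)])
READ e @v5: history=[(5, 1), (7, 8)] -> pick v5 -> 1
v11: WRITE d=2  (d history now [(11, 2)])
READ b @v3: history=[(2, 0)] -> pick v2 -> 0
v12: WRITE d=12  (d history now [(11, 2), (12, 12)])
v13: WRITE c=16  (c history now [(3, 11), (4, 5), (6, 16), (9, 4), (13, 16)])
v14: WRITE c=8  (c history now [(3, 11), (4, 5), (6, 16), (9, 4), (13, 16), (14, 8)])
v15: WRITE b=1  (b history now [(2, 0), (15, 1)])
READ a @v12: history=[(1, 13), (8, 11), (10, 14)] -> pick v10 -> 14
v16: WRITE b=6  (b history now [(2, 0), (15, 1), (16, 6)])
READ e @v1: history=[(5, 1), (7, 8)] -> no version <= 1 -> NONE
READ d @v14: history=[(11, 2), (12, 12)] -> pick v12 -> 12
v17: WRITE d=11  (d history now [(11, 2), (12, 12), (17, 11)])
READ b @v14: history=[(2, 0), (15, 1), (16, 6)] -> pick v2 -> 0
READ e @v15: history=[(5, 1), (7, 8)] -> pick v7 -> 8
v18: WRITE d=14  (d history now [(11, 2), (12, 12), (17, 11), (18, 14)])
READ e @v5: history=[(5, 1), (7, 8)] -> pick v5 -> 1
v19: WRITE b=6  (b history now [(2, 0), (15, 1), (16, 6), (19, 6)])
READ e @v19: history=[(5, 1), (7, 8)] -> pick v7 -> 8
v20: WRITE e=4  (e history now [(5, 1), (7, 8), (20, 4)])

Answer: 13
0
1
0
14
NONE
12
0
8
1
8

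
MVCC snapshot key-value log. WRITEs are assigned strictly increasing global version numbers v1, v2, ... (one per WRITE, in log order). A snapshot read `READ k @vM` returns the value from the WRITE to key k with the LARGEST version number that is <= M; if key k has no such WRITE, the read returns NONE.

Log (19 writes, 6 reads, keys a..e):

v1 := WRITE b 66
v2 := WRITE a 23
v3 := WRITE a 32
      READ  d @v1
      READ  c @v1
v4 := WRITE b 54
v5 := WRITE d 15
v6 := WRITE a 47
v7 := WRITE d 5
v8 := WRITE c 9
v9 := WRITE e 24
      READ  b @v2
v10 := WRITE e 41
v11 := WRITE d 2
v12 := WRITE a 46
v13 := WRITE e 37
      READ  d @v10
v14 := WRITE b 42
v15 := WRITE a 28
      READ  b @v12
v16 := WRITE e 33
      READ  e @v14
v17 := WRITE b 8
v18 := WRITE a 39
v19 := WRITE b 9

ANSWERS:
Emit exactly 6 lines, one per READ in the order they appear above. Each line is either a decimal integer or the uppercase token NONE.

Answer: NONE
NONE
66
5
54
37

Derivation:
v1: WRITE b=66  (b history now [(1, 66)])
v2: WRITE a=23  (a history now [(2, 23)])
v3: WRITE a=32  (a history now [(2, 23), (3, 32)])
READ d @v1: history=[] -> no version <= 1 -> NONE
READ c @v1: history=[] -> no version <= 1 -> NONE
v4: WRITE b=54  (b history now [(1, 66), (4, 54)])
v5: WRITE d=15  (d history now [(5, 15)])
v6: WRITE a=47  (a history now [(2, 23), (3, 32), (6, 47)])
v7: WRITE d=5  (d history now [(5, 15), (7, 5)])
v8: WRITE c=9  (c history now [(8, 9)])
v9: WRITE e=24  (e history now [(9, 24)])
READ b @v2: history=[(1, 66), (4, 54)] -> pick v1 -> 66
v10: WRITE e=41  (e history now [(9, 24), (10, 41)])
v11: WRITE d=2  (d history now [(5, 15), (7, 5), (11, 2)])
v12: WRITE a=46  (a history now [(2, 23), (3, 32), (6, 47), (12, 46)])
v13: WRITE e=37  (e history now [(9, 24), (10, 41), (13, 37)])
READ d @v10: history=[(5, 15), (7, 5), (11, 2)] -> pick v7 -> 5
v14: WRITE b=42  (b history now [(1, 66), (4, 54), (14, 42)])
v15: WRITE a=28  (a history now [(2, 23), (3, 32), (6, 47), (12, 46), (15, 28)])
READ b @v12: history=[(1, 66), (4, 54), (14, 42)] -> pick v4 -> 54
v16: WRITE e=33  (e history now [(9, 24), (10, 41), (13, 37), (16, 33)])
READ e @v14: history=[(9, 24), (10, 41), (13, 37), (16, 33)] -> pick v13 -> 37
v17: WRITE b=8  (b history now [(1, 66), (4, 54), (14, 42), (17, 8)])
v18: WRITE a=39  (a history now [(2, 23), (3, 32), (6, 47), (12, 46), (15, 28), (18, 39)])
v19: WRITE b=9  (b history now [(1, 66), (4, 54), (14, 42), (17, 8), (19, 9)])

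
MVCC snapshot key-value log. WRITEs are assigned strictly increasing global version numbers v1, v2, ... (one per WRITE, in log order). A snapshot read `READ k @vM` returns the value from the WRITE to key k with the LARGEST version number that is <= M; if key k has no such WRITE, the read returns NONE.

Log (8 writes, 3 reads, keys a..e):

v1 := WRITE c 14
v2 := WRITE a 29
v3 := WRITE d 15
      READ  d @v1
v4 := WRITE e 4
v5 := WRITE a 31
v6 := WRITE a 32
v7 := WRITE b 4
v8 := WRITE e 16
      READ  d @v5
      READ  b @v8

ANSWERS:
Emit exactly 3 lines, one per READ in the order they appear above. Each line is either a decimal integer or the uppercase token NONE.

Answer: NONE
15
4

Derivation:
v1: WRITE c=14  (c history now [(1, 14)])
v2: WRITE a=29  (a history now [(2, 29)])
v3: WRITE d=15  (d history now [(3, 15)])
READ d @v1: history=[(3, 15)] -> no version <= 1 -> NONE
v4: WRITE e=4  (e history now [(4, 4)])
v5: WRITE a=31  (a history now [(2, 29), (5, 31)])
v6: WRITE a=32  (a history now [(2, 29), (5, 31), (6, 32)])
v7: WRITE b=4  (b history now [(7, 4)])
v8: WRITE e=16  (e history now [(4, 4), (8, 16)])
READ d @v5: history=[(3, 15)] -> pick v3 -> 15
READ b @v8: history=[(7, 4)] -> pick v7 -> 4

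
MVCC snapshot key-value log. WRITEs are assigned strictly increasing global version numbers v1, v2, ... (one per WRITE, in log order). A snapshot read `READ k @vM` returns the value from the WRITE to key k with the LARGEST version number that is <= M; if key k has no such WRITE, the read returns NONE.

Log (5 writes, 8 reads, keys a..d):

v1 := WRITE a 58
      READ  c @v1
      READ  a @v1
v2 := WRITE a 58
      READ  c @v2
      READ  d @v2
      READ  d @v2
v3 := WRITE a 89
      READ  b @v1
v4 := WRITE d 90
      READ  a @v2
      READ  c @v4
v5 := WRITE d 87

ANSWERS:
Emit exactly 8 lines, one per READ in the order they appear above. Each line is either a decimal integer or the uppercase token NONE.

v1: WRITE a=58  (a history now [(1, 58)])
READ c @v1: history=[] -> no version <= 1 -> NONE
READ a @v1: history=[(1, 58)] -> pick v1 -> 58
v2: WRITE a=58  (a history now [(1, 58), (2, 58)])
READ c @v2: history=[] -> no version <= 2 -> NONE
READ d @v2: history=[] -> no version <= 2 -> NONE
READ d @v2: history=[] -> no version <= 2 -> NONE
v3: WRITE a=89  (a history now [(1, 58), (2, 58), (3, 89)])
READ b @v1: history=[] -> no version <= 1 -> NONE
v4: WRITE d=90  (d history now [(4, 90)])
READ a @v2: history=[(1, 58), (2, 58), (3, 89)] -> pick v2 -> 58
READ c @v4: history=[] -> no version <= 4 -> NONE
v5: WRITE d=87  (d history now [(4, 90), (5, 87)])

Answer: NONE
58
NONE
NONE
NONE
NONE
58
NONE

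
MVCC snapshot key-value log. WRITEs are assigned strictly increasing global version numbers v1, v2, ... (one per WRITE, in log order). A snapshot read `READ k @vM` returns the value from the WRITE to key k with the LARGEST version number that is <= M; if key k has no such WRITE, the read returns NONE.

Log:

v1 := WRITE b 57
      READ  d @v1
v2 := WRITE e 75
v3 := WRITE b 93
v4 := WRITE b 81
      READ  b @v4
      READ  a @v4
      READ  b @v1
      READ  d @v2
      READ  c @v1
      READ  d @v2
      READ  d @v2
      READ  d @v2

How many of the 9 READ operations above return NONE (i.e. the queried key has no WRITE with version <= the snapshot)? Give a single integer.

v1: WRITE b=57  (b history now [(1, 57)])
READ d @v1: history=[] -> no version <= 1 -> NONE
v2: WRITE e=75  (e history now [(2, 75)])
v3: WRITE b=93  (b history now [(1, 57), (3, 93)])
v4: WRITE b=81  (b history now [(1, 57), (3, 93), (4, 81)])
READ b @v4: history=[(1, 57), (3, 93), (4, 81)] -> pick v4 -> 81
READ a @v4: history=[] -> no version <= 4 -> NONE
READ b @v1: history=[(1, 57), (3, 93), (4, 81)] -> pick v1 -> 57
READ d @v2: history=[] -> no version <= 2 -> NONE
READ c @v1: history=[] -> no version <= 1 -> NONE
READ d @v2: history=[] -> no version <= 2 -> NONE
READ d @v2: history=[] -> no version <= 2 -> NONE
READ d @v2: history=[] -> no version <= 2 -> NONE
Read results in order: ['NONE', '81', 'NONE', '57', 'NONE', 'NONE', 'NONE', 'NONE', 'NONE']
NONE count = 7

Answer: 7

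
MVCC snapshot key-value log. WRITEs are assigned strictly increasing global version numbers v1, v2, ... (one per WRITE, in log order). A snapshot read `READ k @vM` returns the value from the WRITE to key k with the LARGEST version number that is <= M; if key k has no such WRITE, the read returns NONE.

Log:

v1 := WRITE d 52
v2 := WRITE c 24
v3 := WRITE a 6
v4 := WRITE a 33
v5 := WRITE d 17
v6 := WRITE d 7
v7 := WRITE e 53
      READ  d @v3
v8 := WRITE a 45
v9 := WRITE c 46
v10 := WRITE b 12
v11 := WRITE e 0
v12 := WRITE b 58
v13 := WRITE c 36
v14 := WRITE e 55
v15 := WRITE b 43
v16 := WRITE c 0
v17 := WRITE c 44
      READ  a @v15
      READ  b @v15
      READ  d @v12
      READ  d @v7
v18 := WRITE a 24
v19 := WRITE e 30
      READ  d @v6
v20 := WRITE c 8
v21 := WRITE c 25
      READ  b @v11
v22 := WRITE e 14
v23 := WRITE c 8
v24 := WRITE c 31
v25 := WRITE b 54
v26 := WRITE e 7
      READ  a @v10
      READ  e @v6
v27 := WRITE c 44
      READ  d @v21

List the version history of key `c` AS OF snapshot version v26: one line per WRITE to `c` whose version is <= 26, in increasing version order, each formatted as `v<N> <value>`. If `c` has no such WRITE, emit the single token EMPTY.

Scan writes for key=c with version <= 26:
  v1 WRITE d 52 -> skip
  v2 WRITE c 24 -> keep
  v3 WRITE a 6 -> skip
  v4 WRITE a 33 -> skip
  v5 WRITE d 17 -> skip
  v6 WRITE d 7 -> skip
  v7 WRITE e 53 -> skip
  v8 WRITE a 45 -> skip
  v9 WRITE c 46 -> keep
  v10 WRITE b 12 -> skip
  v11 WRITE e 0 -> skip
  v12 WRITE b 58 -> skip
  v13 WRITE c 36 -> keep
  v14 WRITE e 55 -> skip
  v15 WRITE b 43 -> skip
  v16 WRITE c 0 -> keep
  v17 WRITE c 44 -> keep
  v18 WRITE a 24 -> skip
  v19 WRITE e 30 -> skip
  v20 WRITE c 8 -> keep
  v21 WRITE c 25 -> keep
  v22 WRITE e 14 -> skip
  v23 WRITE c 8 -> keep
  v24 WRITE c 31 -> keep
  v25 WRITE b 54 -> skip
  v26 WRITE e 7 -> skip
  v27 WRITE c 44 -> drop (> snap)
Collected: [(2, 24), (9, 46), (13, 36), (16, 0), (17, 44), (20, 8), (21, 25), (23, 8), (24, 31)]

Answer: v2 24
v9 46
v13 36
v16 0
v17 44
v20 8
v21 25
v23 8
v24 31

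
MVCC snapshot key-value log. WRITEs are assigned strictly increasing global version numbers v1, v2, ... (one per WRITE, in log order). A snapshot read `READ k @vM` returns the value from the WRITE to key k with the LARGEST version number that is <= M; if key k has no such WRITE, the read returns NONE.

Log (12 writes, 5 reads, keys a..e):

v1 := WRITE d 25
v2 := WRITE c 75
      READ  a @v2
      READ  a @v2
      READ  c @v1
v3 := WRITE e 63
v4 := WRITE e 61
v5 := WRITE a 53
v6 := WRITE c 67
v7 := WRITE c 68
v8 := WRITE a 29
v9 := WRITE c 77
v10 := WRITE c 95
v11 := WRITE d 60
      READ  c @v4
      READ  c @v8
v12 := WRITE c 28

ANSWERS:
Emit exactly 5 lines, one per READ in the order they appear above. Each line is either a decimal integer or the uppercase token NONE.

v1: WRITE d=25  (d history now [(1, 25)])
v2: WRITE c=75  (c history now [(2, 75)])
READ a @v2: history=[] -> no version <= 2 -> NONE
READ a @v2: history=[] -> no version <= 2 -> NONE
READ c @v1: history=[(2, 75)] -> no version <= 1 -> NONE
v3: WRITE e=63  (e history now [(3, 63)])
v4: WRITE e=61  (e history now [(3, 63), (4, 61)])
v5: WRITE a=53  (a history now [(5, 53)])
v6: WRITE c=67  (c history now [(2, 75), (6, 67)])
v7: WRITE c=68  (c history now [(2, 75), (6, 67), (7, 68)])
v8: WRITE a=29  (a history now [(5, 53), (8, 29)])
v9: WRITE c=77  (c history now [(2, 75), (6, 67), (7, 68), (9, 77)])
v10: WRITE c=95  (c history now [(2, 75), (6, 67), (7, 68), (9, 77), (10, 95)])
v11: WRITE d=60  (d history now [(1, 25), (11, 60)])
READ c @v4: history=[(2, 75), (6, 67), (7, 68), (9, 77), (10, 95)] -> pick v2 -> 75
READ c @v8: history=[(2, 75), (6, 67), (7, 68), (9, 77), (10, 95)] -> pick v7 -> 68
v12: WRITE c=28  (c history now [(2, 75), (6, 67), (7, 68), (9, 77), (10, 95), (12, 28)])

Answer: NONE
NONE
NONE
75
68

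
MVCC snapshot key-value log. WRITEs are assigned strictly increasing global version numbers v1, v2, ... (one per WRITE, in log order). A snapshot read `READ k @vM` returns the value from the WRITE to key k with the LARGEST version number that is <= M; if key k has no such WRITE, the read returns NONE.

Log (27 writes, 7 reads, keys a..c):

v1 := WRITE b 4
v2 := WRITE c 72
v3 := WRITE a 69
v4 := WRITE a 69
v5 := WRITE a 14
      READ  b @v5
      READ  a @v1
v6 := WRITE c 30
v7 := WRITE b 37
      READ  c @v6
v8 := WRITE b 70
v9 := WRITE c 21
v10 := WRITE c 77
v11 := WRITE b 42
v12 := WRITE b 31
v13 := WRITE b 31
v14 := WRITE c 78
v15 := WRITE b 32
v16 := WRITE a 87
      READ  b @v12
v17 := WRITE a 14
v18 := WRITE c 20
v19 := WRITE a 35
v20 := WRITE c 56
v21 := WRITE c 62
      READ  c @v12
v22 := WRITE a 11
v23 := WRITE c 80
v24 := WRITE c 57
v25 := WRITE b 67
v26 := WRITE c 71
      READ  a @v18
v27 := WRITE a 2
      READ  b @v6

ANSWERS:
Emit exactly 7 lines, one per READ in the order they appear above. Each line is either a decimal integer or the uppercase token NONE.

v1: WRITE b=4  (b history now [(1, 4)])
v2: WRITE c=72  (c history now [(2, 72)])
v3: WRITE a=69  (a history now [(3, 69)])
v4: WRITE a=69  (a history now [(3, 69), (4, 69)])
v5: WRITE a=14  (a history now [(3, 69), (4, 69), (5, 14)])
READ b @v5: history=[(1, 4)] -> pick v1 -> 4
READ a @v1: history=[(3, 69), (4, 69), (5, 14)] -> no version <= 1 -> NONE
v6: WRITE c=30  (c history now [(2, 72), (6, 30)])
v7: WRITE b=37  (b history now [(1, 4), (7, 37)])
READ c @v6: history=[(2, 72), (6, 30)] -> pick v6 -> 30
v8: WRITE b=70  (b history now [(1, 4), (7, 37), (8, 70)])
v9: WRITE c=21  (c history now [(2, 72), (6, 30), (9, 21)])
v10: WRITE c=77  (c history now [(2, 72), (6, 30), (9, 21), (10, 77)])
v11: WRITE b=42  (b history now [(1, 4), (7, 37), (8, 70), (11, 42)])
v12: WRITE b=31  (b history now [(1, 4), (7, 37), (8, 70), (11, 42), (12, 31)])
v13: WRITE b=31  (b history now [(1, 4), (7, 37), (8, 70), (11, 42), (12, 31), (13, 31)])
v14: WRITE c=78  (c history now [(2, 72), (6, 30), (9, 21), (10, 77), (14, 78)])
v15: WRITE b=32  (b history now [(1, 4), (7, 37), (8, 70), (11, 42), (12, 31), (13, 31), (15, 32)])
v16: WRITE a=87  (a history now [(3, 69), (4, 69), (5, 14), (16, 87)])
READ b @v12: history=[(1, 4), (7, 37), (8, 70), (11, 42), (12, 31), (13, 31), (15, 32)] -> pick v12 -> 31
v17: WRITE a=14  (a history now [(3, 69), (4, 69), (5, 14), (16, 87), (17, 14)])
v18: WRITE c=20  (c history now [(2, 72), (6, 30), (9, 21), (10, 77), (14, 78), (18, 20)])
v19: WRITE a=35  (a history now [(3, 69), (4, 69), (5, 14), (16, 87), (17, 14), (19, 35)])
v20: WRITE c=56  (c history now [(2, 72), (6, 30), (9, 21), (10, 77), (14, 78), (18, 20), (20, 56)])
v21: WRITE c=62  (c history now [(2, 72), (6, 30), (9, 21), (10, 77), (14, 78), (18, 20), (20, 56), (21, 62)])
READ c @v12: history=[(2, 72), (6, 30), (9, 21), (10, 77), (14, 78), (18, 20), (20, 56), (21, 62)] -> pick v10 -> 77
v22: WRITE a=11  (a history now [(3, 69), (4, 69), (5, 14), (16, 87), (17, 14), (19, 35), (22, 11)])
v23: WRITE c=80  (c history now [(2, 72), (6, 30), (9, 21), (10, 77), (14, 78), (18, 20), (20, 56), (21, 62), (23, 80)])
v24: WRITE c=57  (c history now [(2, 72), (6, 30), (9, 21), (10, 77), (14, 78), (18, 20), (20, 56), (21, 62), (23, 80), (24, 57)])
v25: WRITE b=67  (b history now [(1, 4), (7, 37), (8, 70), (11, 42), (12, 31), (13, 31), (15, 32), (25, 67)])
v26: WRITE c=71  (c history now [(2, 72), (6, 30), (9, 21), (10, 77), (14, 78), (18, 20), (20, 56), (21, 62), (23, 80), (24, 57), (26, 71)])
READ a @v18: history=[(3, 69), (4, 69), (5, 14), (16, 87), (17, 14), (19, 35), (22, 11)] -> pick v17 -> 14
v27: WRITE a=2  (a history now [(3, 69), (4, 69), (5, 14), (16, 87), (17, 14), (19, 35), (22, 11), (27, 2)])
READ b @v6: history=[(1, 4), (7, 37), (8, 70), (11, 42), (12, 31), (13, 31), (15, 32), (25, 67)] -> pick v1 -> 4

Answer: 4
NONE
30
31
77
14
4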